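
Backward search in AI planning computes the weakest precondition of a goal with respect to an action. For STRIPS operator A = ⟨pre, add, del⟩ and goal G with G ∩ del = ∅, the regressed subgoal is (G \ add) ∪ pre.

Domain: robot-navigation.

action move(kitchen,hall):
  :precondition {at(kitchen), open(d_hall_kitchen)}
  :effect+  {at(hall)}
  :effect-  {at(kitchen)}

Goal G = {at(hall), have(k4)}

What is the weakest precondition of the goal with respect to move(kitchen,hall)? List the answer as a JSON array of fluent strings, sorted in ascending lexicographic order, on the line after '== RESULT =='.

Regress:
  G ∩ del = {}  (empty — regression defined)
  G \ add = {at(hall), have(k4)} \ {at(hall)} = {have(k4)}
  ∪ pre   = {have(k4)} ∪ {at(kitchen), open(d_hall_kitchen)}
          = {at(kitchen), have(k4), open(d_hall_kitchen)}

== RESULT ==
["at(kitchen)", "have(k4)", "open(d_hall_kitchen)"]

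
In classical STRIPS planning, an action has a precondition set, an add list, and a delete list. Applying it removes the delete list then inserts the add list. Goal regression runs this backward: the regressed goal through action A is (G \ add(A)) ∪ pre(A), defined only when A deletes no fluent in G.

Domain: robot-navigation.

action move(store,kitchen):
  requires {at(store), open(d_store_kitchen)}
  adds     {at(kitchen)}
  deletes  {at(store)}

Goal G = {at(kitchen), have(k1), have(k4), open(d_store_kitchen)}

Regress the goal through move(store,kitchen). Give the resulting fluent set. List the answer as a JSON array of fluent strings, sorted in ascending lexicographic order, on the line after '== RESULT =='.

Compute (G \ add) ∪ pre:
  G ∩ del = {}  (empty — regression defined)
  G \ add = {at(kitchen), have(k1), have(k4), open(d_store_kitchen)} \ {at(kitchen)} = {have(k1), have(k4), open(d_store_kitchen)}
  ∪ pre   = {have(k1), have(k4), open(d_store_kitchen)} ∪ {at(store), open(d_store_kitchen)}
          = {at(store), have(k1), have(k4), open(d_store_kitchen)}

== RESULT ==
["at(store)", "have(k1)", "have(k4)", "open(d_store_kitchen)"]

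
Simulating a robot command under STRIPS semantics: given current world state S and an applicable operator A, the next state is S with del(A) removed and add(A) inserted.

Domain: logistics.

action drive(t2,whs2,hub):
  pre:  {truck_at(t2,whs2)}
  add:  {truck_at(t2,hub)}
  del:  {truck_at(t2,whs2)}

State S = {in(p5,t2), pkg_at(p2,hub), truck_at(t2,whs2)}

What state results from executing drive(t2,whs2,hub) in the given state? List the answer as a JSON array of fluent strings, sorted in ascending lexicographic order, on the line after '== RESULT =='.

Compute (S \ del) ∪ add:
  pre ⊆ S: {truck_at(t2,whs2)} ⊆ S  — applicable
  S \ del = {in(p5,t2), pkg_at(p2,hub)}
  ∪ add   = {in(p5,t2), pkg_at(p2,hub), truck_at(t2,hub)}

== RESULT ==
["in(p5,t2)", "pkg_at(p2,hub)", "truck_at(t2,hub)"]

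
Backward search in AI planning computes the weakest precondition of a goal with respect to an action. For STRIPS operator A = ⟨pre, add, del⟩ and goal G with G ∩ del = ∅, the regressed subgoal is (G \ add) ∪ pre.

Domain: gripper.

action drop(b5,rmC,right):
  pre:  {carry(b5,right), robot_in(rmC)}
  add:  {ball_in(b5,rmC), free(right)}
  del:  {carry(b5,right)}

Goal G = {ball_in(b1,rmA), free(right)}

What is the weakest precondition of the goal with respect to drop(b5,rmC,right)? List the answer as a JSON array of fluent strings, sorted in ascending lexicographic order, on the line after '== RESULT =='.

Compute (G \ add) ∪ pre:
  G ∩ del = {}  (empty — regression defined)
  G \ add = {ball_in(b1,rmA), free(right)} \ {ball_in(b5,rmC), free(right)} = {ball_in(b1,rmA)}
  ∪ pre   = {ball_in(b1,rmA)} ∪ {carry(b5,right), robot_in(rmC)}
          = {ball_in(b1,rmA), carry(b5,right), robot_in(rmC)}

== RESULT ==
["ball_in(b1,rmA)", "carry(b5,right)", "robot_in(rmC)"]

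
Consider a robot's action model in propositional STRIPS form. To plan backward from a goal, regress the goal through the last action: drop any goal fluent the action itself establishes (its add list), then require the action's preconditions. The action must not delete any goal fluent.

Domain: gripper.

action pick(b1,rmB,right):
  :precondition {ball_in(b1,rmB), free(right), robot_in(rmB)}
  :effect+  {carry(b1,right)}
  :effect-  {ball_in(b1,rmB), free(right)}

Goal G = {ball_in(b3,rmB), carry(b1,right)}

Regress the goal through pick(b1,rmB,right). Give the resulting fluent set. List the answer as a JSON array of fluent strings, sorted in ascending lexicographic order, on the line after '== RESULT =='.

Regress:
  G ∩ del = {}  (empty — regression defined)
  G \ add = {ball_in(b3,rmB), carry(b1,right)} \ {carry(b1,right)} = {ball_in(b3,rmB)}
  ∪ pre   = {ball_in(b3,rmB)} ∪ {ball_in(b1,rmB), free(right), robot_in(rmB)}
          = {ball_in(b1,rmB), ball_in(b3,rmB), free(right), robot_in(rmB)}

== RESULT ==
["ball_in(b1,rmB)", "ball_in(b3,rmB)", "free(right)", "robot_in(rmB)"]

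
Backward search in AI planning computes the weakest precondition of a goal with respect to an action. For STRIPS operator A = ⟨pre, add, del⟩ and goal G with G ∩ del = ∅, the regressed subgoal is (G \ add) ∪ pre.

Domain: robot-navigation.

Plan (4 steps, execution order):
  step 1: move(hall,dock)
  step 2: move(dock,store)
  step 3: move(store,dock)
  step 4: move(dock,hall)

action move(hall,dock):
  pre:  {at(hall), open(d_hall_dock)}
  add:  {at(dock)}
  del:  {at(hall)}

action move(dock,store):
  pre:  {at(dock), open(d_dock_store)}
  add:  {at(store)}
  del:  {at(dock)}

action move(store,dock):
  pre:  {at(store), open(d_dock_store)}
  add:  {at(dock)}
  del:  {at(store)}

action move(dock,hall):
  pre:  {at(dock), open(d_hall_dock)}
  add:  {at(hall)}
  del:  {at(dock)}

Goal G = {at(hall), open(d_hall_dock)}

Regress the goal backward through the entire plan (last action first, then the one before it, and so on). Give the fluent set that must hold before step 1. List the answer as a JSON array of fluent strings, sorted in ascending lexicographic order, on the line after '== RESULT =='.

Regress step by step:
  through step 4 (move(dock,hall)): drop {at(hall)}, keep {open(d_hall_dock)}, require {at(dock), open(d_hall_dock)}
    → {at(dock), open(d_hall_dock)}
  through step 3 (move(store,dock)): drop {at(dock)}, keep {open(d_hall_dock)}, require {at(store), open(d_dock_store)}
    → {at(store), open(d_dock_store), open(d_hall_dock)}
  through step 2 (move(dock,store)): drop {at(store)}, keep {open(d_dock_store), open(d_hall_dock)}, require {at(dock), open(d_dock_store)}
    → {at(dock), open(d_dock_store), open(d_hall_dock)}
  through step 1 (move(hall,dock)): drop {at(dock)}, keep {open(d_dock_store), open(d_hall_dock)}, require {at(hall), open(d_hall_dock)}
    → {at(hall), open(d_dock_store), open(d_hall_dock)}

== RESULT ==
["at(hall)", "open(d_dock_store)", "open(d_hall_dock)"]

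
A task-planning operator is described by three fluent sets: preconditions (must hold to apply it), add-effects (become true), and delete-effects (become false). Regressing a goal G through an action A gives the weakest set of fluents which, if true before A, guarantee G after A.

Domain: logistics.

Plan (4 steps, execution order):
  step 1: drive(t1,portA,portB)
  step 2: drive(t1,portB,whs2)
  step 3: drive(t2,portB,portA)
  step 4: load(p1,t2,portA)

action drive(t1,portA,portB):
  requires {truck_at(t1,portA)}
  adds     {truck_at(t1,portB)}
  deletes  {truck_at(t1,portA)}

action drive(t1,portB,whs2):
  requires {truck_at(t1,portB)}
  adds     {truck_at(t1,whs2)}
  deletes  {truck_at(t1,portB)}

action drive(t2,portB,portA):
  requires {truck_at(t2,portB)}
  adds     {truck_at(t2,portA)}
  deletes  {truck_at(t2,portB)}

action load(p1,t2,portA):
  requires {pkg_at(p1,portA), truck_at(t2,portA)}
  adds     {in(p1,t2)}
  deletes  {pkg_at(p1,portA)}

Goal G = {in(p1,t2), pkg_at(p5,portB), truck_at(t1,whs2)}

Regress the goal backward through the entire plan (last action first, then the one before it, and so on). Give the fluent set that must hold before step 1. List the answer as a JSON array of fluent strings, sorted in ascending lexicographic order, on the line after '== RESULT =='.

Work backward from the goal:
  through step 4 (load(p1,t2,portA)): drop {in(p1,t2)}, keep {pkg_at(p5,portB), truck_at(t1,whs2)}, require {pkg_at(p1,portA), truck_at(t2,portA)}
    → {pkg_at(p1,portA), pkg_at(p5,portB), truck_at(t1,whs2), truck_at(t2,portA)}
  through step 3 (drive(t2,portB,portA)): drop {truck_at(t2,portA)}, keep {pkg_at(p1,portA), pkg_at(p5,portB), truck_at(t1,whs2)}, require {truck_at(t2,portB)}
    → {pkg_at(p1,portA), pkg_at(p5,portB), truck_at(t1,whs2), truck_at(t2,portB)}
  through step 2 (drive(t1,portB,whs2)): drop {truck_at(t1,whs2)}, keep {pkg_at(p1,portA), pkg_at(p5,portB), truck_at(t2,portB)}, require {truck_at(t1,portB)}
    → {pkg_at(p1,portA), pkg_at(p5,portB), truck_at(t1,portB), truck_at(t2,portB)}
  through step 1 (drive(t1,portA,portB)): drop {truck_at(t1,portB)}, keep {pkg_at(p1,portA), pkg_at(p5,portB), truck_at(t2,portB)}, require {truck_at(t1,portA)}
    → {pkg_at(p1,portA), pkg_at(p5,portB), truck_at(t1,portA), truck_at(t2,portB)}

== RESULT ==
["pkg_at(p1,portA)", "pkg_at(p5,portB)", "truck_at(t1,portA)", "truck_at(t2,portB)"]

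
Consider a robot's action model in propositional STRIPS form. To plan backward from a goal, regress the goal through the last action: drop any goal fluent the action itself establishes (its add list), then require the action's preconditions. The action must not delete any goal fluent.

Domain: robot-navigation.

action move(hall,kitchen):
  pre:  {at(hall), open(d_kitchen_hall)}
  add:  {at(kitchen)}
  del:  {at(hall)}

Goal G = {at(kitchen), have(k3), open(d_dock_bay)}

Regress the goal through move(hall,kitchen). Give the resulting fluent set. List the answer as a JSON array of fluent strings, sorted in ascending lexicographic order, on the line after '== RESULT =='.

Regress:
  G ∩ del = {}  (empty — regression defined)
  G \ add = {at(kitchen), have(k3), open(d_dock_bay)} \ {at(kitchen)} = {have(k3), open(d_dock_bay)}
  ∪ pre   = {have(k3), open(d_dock_bay)} ∪ {at(hall), open(d_kitchen_hall)}
          = {at(hall), have(k3), open(d_dock_bay), open(d_kitchen_hall)}

== RESULT ==
["at(hall)", "have(k3)", "open(d_dock_bay)", "open(d_kitchen_hall)"]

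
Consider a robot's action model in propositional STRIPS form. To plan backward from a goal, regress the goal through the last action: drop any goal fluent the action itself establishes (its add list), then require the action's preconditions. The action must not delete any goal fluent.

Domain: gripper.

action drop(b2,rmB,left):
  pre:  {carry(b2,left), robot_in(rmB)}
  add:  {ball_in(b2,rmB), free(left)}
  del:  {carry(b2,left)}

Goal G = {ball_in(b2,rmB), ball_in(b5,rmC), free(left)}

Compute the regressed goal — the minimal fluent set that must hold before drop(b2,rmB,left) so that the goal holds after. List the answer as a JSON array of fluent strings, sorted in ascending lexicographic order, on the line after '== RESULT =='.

Regress:
  G ∩ del = {}  (empty — regression defined)
  G \ add = {ball_in(b2,rmB), ball_in(b5,rmC), free(left)} \ {ball_in(b2,rmB), free(left)} = {ball_in(b5,rmC)}
  ∪ pre   = {ball_in(b5,rmC)} ∪ {carry(b2,left), robot_in(rmB)}
          = {ball_in(b5,rmC), carry(b2,left), robot_in(rmB)}

== RESULT ==
["ball_in(b5,rmC)", "carry(b2,left)", "robot_in(rmB)"]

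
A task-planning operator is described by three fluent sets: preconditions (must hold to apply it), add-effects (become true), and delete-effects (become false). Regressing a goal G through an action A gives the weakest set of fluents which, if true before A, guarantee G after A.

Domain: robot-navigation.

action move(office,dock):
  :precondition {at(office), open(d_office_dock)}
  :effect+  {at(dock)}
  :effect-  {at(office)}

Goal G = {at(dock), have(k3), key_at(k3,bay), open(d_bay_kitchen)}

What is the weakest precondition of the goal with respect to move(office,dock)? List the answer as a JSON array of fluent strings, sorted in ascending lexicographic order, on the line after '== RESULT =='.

Regress:
  G ∩ del = {}  (empty — regression defined)
  G \ add = {at(dock), have(k3), key_at(k3,bay), open(d_bay_kitchen)} \ {at(dock)} = {have(k3), key_at(k3,bay), open(d_bay_kitchen)}
  ∪ pre   = {have(k3), key_at(k3,bay), open(d_bay_kitchen)} ∪ {at(office), open(d_office_dock)}
          = {at(office), have(k3), key_at(k3,bay), open(d_bay_kitchen), open(d_office_dock)}

== RESULT ==
["at(office)", "have(k3)", "key_at(k3,bay)", "open(d_bay_kitchen)", "open(d_office_dock)"]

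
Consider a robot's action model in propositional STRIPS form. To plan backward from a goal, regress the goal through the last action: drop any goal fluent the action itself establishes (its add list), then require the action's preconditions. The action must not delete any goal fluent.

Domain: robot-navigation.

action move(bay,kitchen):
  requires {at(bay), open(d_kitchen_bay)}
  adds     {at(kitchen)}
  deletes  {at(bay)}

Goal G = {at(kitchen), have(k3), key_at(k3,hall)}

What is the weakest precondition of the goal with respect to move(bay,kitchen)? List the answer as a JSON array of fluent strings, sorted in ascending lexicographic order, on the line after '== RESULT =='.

Compute (G \ add) ∪ pre:
  G ∩ del = {}  (empty — regression defined)
  G \ add = {at(kitchen), have(k3), key_at(k3,hall)} \ {at(kitchen)} = {have(k3), key_at(k3,hall)}
  ∪ pre   = {have(k3), key_at(k3,hall)} ∪ {at(bay), open(d_kitchen_bay)}
          = {at(bay), have(k3), key_at(k3,hall), open(d_kitchen_bay)}

== RESULT ==
["at(bay)", "have(k3)", "key_at(k3,hall)", "open(d_kitchen_bay)"]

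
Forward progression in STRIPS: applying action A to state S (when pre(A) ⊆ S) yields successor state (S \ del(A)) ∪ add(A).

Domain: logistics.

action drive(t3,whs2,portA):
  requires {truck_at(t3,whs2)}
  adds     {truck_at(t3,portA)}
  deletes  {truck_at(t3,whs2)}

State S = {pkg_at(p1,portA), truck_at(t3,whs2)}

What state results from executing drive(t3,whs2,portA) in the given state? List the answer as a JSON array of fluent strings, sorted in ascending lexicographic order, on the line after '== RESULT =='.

Compute (S \ del) ∪ add:
  pre ⊆ S: {truck_at(t3,whs2)} ⊆ S  — applicable
  S \ del = {pkg_at(p1,portA)}
  ∪ add   = {pkg_at(p1,portA), truck_at(t3,portA)}

== RESULT ==
["pkg_at(p1,portA)", "truck_at(t3,portA)"]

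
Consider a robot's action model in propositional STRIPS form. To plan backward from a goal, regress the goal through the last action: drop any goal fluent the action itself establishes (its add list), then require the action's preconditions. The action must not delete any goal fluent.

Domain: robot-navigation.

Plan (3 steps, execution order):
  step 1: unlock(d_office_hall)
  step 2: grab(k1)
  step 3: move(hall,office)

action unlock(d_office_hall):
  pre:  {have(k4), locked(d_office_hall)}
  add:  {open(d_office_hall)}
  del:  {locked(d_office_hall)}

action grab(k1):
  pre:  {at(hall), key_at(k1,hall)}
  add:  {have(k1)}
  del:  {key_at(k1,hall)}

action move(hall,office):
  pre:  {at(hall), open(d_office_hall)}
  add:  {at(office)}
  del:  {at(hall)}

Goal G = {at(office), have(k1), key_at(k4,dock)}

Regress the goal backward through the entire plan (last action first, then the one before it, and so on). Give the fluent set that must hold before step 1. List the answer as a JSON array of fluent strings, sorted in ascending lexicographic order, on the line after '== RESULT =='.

Work backward from the goal:
  through step 3 (move(hall,office)): drop {at(office)}, keep {have(k1), key_at(k4,dock)}, require {at(hall), open(d_office_hall)}
    → {at(hall), have(k1), key_at(k4,dock), open(d_office_hall)}
  through step 2 (grab(k1)): drop {have(k1)}, keep {at(hall), key_at(k4,dock), open(d_office_hall)}, require {at(hall), key_at(k1,hall)}
    → {at(hall), key_at(k1,hall), key_at(k4,dock), open(d_office_hall)}
  through step 1 (unlock(d_office_hall)): drop {open(d_office_hall)}, keep {at(hall), key_at(k1,hall), key_at(k4,dock)}, require {have(k4), locked(d_office_hall)}
    → {at(hall), have(k4), key_at(k1,hall), key_at(k4,dock), locked(d_office_hall)}

== RESULT ==
["at(hall)", "have(k4)", "key_at(k1,hall)", "key_at(k4,dock)", "locked(d_office_hall)"]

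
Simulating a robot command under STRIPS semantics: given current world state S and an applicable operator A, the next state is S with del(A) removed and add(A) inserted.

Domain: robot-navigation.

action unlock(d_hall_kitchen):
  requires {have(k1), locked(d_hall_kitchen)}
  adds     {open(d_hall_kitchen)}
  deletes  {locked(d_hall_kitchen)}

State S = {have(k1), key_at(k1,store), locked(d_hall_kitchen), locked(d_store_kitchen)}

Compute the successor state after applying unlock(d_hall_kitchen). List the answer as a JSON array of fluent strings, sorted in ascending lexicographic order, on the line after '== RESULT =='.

Progress:
  pre ⊆ S: {have(k1), locked(d_hall_kitchen)} ⊆ S  — applicable
  S \ del = {have(k1), key_at(k1,store), locked(d_store_kitchen)}
  ∪ add   = {have(k1), key_at(k1,store), locked(d_store_kitchen), open(d_hall_kitchen)}

== RESULT ==
["have(k1)", "key_at(k1,store)", "locked(d_store_kitchen)", "open(d_hall_kitchen)"]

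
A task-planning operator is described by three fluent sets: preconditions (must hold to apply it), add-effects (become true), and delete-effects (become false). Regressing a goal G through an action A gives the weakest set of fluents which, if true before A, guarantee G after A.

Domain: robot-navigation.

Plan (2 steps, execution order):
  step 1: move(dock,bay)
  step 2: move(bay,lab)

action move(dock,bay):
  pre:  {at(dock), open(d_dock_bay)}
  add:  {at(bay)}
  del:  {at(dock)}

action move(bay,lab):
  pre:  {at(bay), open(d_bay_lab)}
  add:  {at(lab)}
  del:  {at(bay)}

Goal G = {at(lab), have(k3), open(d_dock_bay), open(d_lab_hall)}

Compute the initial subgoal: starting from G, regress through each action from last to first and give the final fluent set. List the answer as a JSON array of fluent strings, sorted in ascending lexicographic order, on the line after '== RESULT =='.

Regress step by step:
  through step 2 (move(bay,lab)): drop {at(lab)}, keep {have(k3), open(d_dock_bay), open(d_lab_hall)}, require {at(bay), open(d_bay_lab)}
    → {at(bay), have(k3), open(d_bay_lab), open(d_dock_bay), open(d_lab_hall)}
  through step 1 (move(dock,bay)): drop {at(bay)}, keep {have(k3), open(d_bay_lab), open(d_dock_bay), open(d_lab_hall)}, require {at(dock), open(d_dock_bay)}
    → {at(dock), have(k3), open(d_bay_lab), open(d_dock_bay), open(d_lab_hall)}

== RESULT ==
["at(dock)", "have(k3)", "open(d_bay_lab)", "open(d_dock_bay)", "open(d_lab_hall)"]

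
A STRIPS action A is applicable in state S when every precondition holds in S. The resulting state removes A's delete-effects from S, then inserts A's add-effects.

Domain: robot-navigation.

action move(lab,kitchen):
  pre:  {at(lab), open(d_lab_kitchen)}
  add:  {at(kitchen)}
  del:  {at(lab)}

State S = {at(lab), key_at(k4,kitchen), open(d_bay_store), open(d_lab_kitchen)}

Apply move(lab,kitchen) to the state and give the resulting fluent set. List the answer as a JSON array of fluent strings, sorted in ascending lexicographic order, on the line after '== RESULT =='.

Compute (S \ del) ∪ add:
  pre ⊆ S: {at(lab), open(d_lab_kitchen)} ⊆ S  — applicable
  S \ del = {key_at(k4,kitchen), open(d_bay_store), open(d_lab_kitchen)}
  ∪ add   = {at(kitchen), key_at(k4,kitchen), open(d_bay_store), open(d_lab_kitchen)}

== RESULT ==
["at(kitchen)", "key_at(k4,kitchen)", "open(d_bay_store)", "open(d_lab_kitchen)"]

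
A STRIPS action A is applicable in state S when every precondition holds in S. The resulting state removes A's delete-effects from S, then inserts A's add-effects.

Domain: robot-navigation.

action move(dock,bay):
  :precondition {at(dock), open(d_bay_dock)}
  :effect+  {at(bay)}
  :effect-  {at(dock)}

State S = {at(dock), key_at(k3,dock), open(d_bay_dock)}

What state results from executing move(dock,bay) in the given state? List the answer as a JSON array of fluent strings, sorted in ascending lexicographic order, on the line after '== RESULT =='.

Compute (S \ del) ∪ add:
  pre ⊆ S: {at(dock), open(d_bay_dock)} ⊆ S  — applicable
  S \ del = {key_at(k3,dock), open(d_bay_dock)}
  ∪ add   = {at(bay), key_at(k3,dock), open(d_bay_dock)}

== RESULT ==
["at(bay)", "key_at(k3,dock)", "open(d_bay_dock)"]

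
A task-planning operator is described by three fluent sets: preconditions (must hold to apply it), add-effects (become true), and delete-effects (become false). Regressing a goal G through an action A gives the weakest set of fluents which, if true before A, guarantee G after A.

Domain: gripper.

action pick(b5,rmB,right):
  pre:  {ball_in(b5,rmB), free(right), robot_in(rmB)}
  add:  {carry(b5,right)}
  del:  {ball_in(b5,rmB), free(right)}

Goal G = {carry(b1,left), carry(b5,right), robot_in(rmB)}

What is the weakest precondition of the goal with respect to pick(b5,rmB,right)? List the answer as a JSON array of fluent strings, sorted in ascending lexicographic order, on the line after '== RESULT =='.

Regress:
  G ∩ del = {}  (empty — regression defined)
  G \ add = {carry(b1,left), carry(b5,right), robot_in(rmB)} \ {carry(b5,right)} = {carry(b1,left), robot_in(rmB)}
  ∪ pre   = {carry(b1,left), robot_in(rmB)} ∪ {ball_in(b5,rmB), free(right), robot_in(rmB)}
          = {ball_in(b5,rmB), carry(b1,left), free(right), robot_in(rmB)}

== RESULT ==
["ball_in(b5,rmB)", "carry(b1,left)", "free(right)", "robot_in(rmB)"]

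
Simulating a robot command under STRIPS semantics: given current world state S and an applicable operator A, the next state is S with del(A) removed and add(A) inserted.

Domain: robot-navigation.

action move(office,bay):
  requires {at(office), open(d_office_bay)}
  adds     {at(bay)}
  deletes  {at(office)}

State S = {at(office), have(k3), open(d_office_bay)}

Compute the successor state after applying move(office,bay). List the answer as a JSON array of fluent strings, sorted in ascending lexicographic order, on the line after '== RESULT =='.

Compute (S \ del) ∪ add:
  pre ⊆ S: {at(office), open(d_office_bay)} ⊆ S  — applicable
  S \ del = {have(k3), open(d_office_bay)}
  ∪ add   = {at(bay), have(k3), open(d_office_bay)}

== RESULT ==
["at(bay)", "have(k3)", "open(d_office_bay)"]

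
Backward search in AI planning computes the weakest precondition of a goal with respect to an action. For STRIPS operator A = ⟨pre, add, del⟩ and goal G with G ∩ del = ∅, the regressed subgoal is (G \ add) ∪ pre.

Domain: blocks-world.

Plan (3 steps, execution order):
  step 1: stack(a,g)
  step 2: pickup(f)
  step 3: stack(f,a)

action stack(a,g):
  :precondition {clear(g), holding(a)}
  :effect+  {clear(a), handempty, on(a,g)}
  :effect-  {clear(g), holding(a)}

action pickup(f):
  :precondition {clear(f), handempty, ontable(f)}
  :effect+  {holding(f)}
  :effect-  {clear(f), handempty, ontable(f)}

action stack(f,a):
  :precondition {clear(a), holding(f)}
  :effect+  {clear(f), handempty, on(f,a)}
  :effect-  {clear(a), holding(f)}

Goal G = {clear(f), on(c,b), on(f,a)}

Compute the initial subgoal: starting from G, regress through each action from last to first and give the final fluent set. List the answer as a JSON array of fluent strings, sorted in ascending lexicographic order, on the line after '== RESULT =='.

Work backward from the goal:
  through step 3 (stack(f,a)): drop {clear(f), on(f,a)}, keep {on(c,b)}, require {clear(a), holding(f)}
    → {clear(a), holding(f), on(c,b)}
  through step 2 (pickup(f)): drop {holding(f)}, keep {clear(a), on(c,b)}, require {clear(f), handempty, ontable(f)}
    → {clear(a), clear(f), handempty, on(c,b), ontable(f)}
  through step 1 (stack(a,g)): drop {clear(a), handempty}, keep {clear(f), on(c,b), ontable(f)}, require {clear(g), holding(a)}
    → {clear(f), clear(g), holding(a), on(c,b), ontable(f)}

== RESULT ==
["clear(f)", "clear(g)", "holding(a)", "on(c,b)", "ontable(f)"]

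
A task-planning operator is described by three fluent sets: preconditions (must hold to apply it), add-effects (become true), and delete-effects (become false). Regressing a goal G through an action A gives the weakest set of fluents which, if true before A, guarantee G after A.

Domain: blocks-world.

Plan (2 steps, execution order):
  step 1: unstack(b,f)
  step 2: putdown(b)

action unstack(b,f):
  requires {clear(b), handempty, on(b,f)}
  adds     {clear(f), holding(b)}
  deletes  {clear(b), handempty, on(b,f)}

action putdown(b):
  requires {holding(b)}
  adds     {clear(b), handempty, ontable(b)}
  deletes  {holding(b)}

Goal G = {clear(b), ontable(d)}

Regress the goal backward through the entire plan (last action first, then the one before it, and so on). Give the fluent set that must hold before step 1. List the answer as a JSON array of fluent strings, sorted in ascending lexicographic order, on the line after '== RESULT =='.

Regress step by step:
  through step 2 (putdown(b)): drop {clear(b)}, keep {ontable(d)}, require {holding(b)}
    → {holding(b), ontable(d)}
  through step 1 (unstack(b,f)): drop {holding(b)}, keep {ontable(d)}, require {clear(b), handempty, on(b,f)}
    → {clear(b), handempty, on(b,f), ontable(d)}

== RESULT ==
["clear(b)", "handempty", "on(b,f)", "ontable(d)"]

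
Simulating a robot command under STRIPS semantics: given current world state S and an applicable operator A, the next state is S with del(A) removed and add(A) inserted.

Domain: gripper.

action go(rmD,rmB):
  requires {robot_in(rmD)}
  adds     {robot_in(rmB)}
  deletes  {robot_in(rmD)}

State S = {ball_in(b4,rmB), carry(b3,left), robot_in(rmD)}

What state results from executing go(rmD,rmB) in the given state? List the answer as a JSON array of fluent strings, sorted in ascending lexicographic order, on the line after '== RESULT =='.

Progress:
  pre ⊆ S: {robot_in(rmD)} ⊆ S  — applicable
  S \ del = {ball_in(b4,rmB), carry(b3,left)}
  ∪ add   = {ball_in(b4,rmB), carry(b3,left), robot_in(rmB)}

== RESULT ==
["ball_in(b4,rmB)", "carry(b3,left)", "robot_in(rmB)"]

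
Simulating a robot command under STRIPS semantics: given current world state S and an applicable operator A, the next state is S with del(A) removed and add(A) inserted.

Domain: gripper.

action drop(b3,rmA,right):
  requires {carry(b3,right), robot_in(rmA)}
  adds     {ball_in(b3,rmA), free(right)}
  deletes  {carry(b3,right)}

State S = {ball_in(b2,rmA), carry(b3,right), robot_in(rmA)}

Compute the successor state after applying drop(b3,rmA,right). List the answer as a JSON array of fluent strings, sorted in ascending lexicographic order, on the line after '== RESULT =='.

Progress:
  pre ⊆ S: {carry(b3,right), robot_in(rmA)} ⊆ S  — applicable
  S \ del = {ball_in(b2,rmA), robot_in(rmA)}
  ∪ add   = {ball_in(b2,rmA), ball_in(b3,rmA), free(right), robot_in(rmA)}

== RESULT ==
["ball_in(b2,rmA)", "ball_in(b3,rmA)", "free(right)", "robot_in(rmA)"]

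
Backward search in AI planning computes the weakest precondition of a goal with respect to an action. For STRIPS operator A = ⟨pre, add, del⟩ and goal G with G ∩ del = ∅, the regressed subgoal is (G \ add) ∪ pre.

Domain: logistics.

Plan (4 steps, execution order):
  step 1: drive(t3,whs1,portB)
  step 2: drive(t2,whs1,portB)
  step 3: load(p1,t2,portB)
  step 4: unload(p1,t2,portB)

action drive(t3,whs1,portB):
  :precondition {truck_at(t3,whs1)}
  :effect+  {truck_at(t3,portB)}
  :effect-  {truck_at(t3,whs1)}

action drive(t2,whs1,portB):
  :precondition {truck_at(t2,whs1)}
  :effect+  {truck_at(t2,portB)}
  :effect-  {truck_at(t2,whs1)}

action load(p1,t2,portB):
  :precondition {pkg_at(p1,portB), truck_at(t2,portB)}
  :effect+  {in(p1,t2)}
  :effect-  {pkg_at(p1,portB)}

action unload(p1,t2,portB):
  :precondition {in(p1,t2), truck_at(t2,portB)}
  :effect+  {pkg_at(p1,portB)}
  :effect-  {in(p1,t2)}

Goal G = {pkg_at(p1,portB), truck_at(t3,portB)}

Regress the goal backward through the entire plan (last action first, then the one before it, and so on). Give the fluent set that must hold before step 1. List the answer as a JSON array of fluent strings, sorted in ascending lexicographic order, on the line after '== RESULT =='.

Work backward from the goal:
  through step 4 (unload(p1,t2,portB)): drop {pkg_at(p1,portB)}, keep {truck_at(t3,portB)}, require {in(p1,t2), truck_at(t2,portB)}
    → {in(p1,t2), truck_at(t2,portB), truck_at(t3,portB)}
  through step 3 (load(p1,t2,portB)): drop {in(p1,t2)}, keep {truck_at(t2,portB), truck_at(t3,portB)}, require {pkg_at(p1,portB), truck_at(t2,portB)}
    → {pkg_at(p1,portB), truck_at(t2,portB), truck_at(t3,portB)}
  through step 2 (drive(t2,whs1,portB)): drop {truck_at(t2,portB)}, keep {pkg_at(p1,portB), truck_at(t3,portB)}, require {truck_at(t2,whs1)}
    → {pkg_at(p1,portB), truck_at(t2,whs1), truck_at(t3,portB)}
  through step 1 (drive(t3,whs1,portB)): drop {truck_at(t3,portB)}, keep {pkg_at(p1,portB), truck_at(t2,whs1)}, require {truck_at(t3,whs1)}
    → {pkg_at(p1,portB), truck_at(t2,whs1), truck_at(t3,whs1)}

== RESULT ==
["pkg_at(p1,portB)", "truck_at(t2,whs1)", "truck_at(t3,whs1)"]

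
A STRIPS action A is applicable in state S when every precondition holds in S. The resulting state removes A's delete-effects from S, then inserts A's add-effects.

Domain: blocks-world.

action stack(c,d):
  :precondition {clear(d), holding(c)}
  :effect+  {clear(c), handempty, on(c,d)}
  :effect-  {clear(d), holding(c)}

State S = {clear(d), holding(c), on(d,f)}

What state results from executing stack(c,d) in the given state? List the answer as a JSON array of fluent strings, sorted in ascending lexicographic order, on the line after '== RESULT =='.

Compute (S \ del) ∪ add:
  pre ⊆ S: {clear(d), holding(c)} ⊆ S  — applicable
  S \ del = {on(d,f)}
  ∪ add   = {clear(c), handempty, on(c,d), on(d,f)}

== RESULT ==
["clear(c)", "handempty", "on(c,d)", "on(d,f)"]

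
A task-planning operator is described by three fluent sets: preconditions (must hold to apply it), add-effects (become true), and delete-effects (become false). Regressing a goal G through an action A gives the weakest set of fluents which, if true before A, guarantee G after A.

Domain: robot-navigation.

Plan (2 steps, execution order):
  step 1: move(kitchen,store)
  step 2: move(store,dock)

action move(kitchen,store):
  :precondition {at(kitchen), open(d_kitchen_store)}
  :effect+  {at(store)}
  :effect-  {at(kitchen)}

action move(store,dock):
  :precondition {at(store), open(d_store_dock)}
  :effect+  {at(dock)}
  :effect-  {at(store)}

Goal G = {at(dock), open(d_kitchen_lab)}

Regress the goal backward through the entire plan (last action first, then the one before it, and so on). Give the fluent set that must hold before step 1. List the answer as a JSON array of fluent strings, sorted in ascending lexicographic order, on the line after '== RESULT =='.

Regress step by step:
  through step 2 (move(store,dock)): drop {at(dock)}, keep {open(d_kitchen_lab)}, require {at(store), open(d_store_dock)}
    → {at(store), open(d_kitchen_lab), open(d_store_dock)}
  through step 1 (move(kitchen,store)): drop {at(store)}, keep {open(d_kitchen_lab), open(d_store_dock)}, require {at(kitchen), open(d_kitchen_store)}
    → {at(kitchen), open(d_kitchen_lab), open(d_kitchen_store), open(d_store_dock)}

== RESULT ==
["at(kitchen)", "open(d_kitchen_lab)", "open(d_kitchen_store)", "open(d_store_dock)"]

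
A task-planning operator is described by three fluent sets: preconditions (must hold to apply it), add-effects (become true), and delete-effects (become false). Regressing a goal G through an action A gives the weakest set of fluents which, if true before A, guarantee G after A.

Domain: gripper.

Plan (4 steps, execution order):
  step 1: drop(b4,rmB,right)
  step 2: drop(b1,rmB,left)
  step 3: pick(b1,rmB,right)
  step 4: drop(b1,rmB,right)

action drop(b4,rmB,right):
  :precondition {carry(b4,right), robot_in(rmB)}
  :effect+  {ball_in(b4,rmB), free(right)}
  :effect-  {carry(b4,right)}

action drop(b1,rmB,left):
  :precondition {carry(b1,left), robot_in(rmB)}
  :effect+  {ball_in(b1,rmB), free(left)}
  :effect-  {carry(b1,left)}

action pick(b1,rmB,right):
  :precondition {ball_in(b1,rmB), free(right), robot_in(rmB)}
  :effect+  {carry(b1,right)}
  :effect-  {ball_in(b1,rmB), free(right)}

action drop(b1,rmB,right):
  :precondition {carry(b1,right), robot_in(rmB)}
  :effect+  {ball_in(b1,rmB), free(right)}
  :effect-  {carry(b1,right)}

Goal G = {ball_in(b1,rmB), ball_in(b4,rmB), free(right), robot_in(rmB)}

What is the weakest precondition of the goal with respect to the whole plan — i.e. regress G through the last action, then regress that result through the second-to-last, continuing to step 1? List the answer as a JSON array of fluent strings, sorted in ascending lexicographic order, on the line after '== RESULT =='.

Work backward from the goal:
  through step 4 (drop(b1,rmB,right)): drop {ball_in(b1,rmB), free(right)}, keep {ball_in(b4,rmB), robot_in(rmB)}, require {carry(b1,right), robot_in(rmB)}
    → {ball_in(b4,rmB), carry(b1,right), robot_in(rmB)}
  through step 3 (pick(b1,rmB,right)): drop {carry(b1,right)}, keep {ball_in(b4,rmB), robot_in(rmB)}, require {ball_in(b1,rmB), free(right), robot_in(rmB)}
    → {ball_in(b1,rmB), ball_in(b4,rmB), free(right), robot_in(rmB)}
  through step 2 (drop(b1,rmB,left)): drop {ball_in(b1,rmB)}, keep {ball_in(b4,rmB), free(right), robot_in(rmB)}, require {carry(b1,left), robot_in(rmB)}
    → {ball_in(b4,rmB), carry(b1,left), free(right), robot_in(rmB)}
  through step 1 (drop(b4,rmB,right)): drop {ball_in(b4,rmB), free(right)}, keep {carry(b1,left), robot_in(rmB)}, require {carry(b4,right), robot_in(rmB)}
    → {carry(b1,left), carry(b4,right), robot_in(rmB)}

== RESULT ==
["carry(b1,left)", "carry(b4,right)", "robot_in(rmB)"]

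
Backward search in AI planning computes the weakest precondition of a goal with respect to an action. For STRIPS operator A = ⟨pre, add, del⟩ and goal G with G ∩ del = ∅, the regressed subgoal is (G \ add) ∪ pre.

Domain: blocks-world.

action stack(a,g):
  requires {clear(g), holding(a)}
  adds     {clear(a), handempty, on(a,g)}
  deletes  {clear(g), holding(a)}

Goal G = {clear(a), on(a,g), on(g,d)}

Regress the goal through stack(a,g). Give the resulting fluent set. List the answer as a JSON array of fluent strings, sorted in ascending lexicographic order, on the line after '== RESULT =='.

Compute (G \ add) ∪ pre:
  G ∩ del = {}  (empty — regression defined)
  G \ add = {clear(a), on(a,g), on(g,d)} \ {clear(a), handempty, on(a,g)} = {on(g,d)}
  ∪ pre   = {on(g,d)} ∪ {clear(g), holding(a)}
          = {clear(g), holding(a), on(g,d)}

== RESULT ==
["clear(g)", "holding(a)", "on(g,d)"]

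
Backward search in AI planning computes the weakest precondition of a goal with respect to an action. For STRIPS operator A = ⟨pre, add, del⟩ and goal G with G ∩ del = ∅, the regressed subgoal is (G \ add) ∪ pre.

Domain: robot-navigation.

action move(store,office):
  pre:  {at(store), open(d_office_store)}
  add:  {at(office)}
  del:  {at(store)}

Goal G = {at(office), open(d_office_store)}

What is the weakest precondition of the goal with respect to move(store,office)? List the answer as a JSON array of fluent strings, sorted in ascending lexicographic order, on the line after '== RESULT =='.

Compute (G \ add) ∪ pre:
  G ∩ del = {}  (empty — regression defined)
  G \ add = {at(office), open(d_office_store)} \ {at(office)} = {open(d_office_store)}
  ∪ pre   = {open(d_office_store)} ∪ {at(store), open(d_office_store)}
          = {at(store), open(d_office_store)}

== RESULT ==
["at(store)", "open(d_office_store)"]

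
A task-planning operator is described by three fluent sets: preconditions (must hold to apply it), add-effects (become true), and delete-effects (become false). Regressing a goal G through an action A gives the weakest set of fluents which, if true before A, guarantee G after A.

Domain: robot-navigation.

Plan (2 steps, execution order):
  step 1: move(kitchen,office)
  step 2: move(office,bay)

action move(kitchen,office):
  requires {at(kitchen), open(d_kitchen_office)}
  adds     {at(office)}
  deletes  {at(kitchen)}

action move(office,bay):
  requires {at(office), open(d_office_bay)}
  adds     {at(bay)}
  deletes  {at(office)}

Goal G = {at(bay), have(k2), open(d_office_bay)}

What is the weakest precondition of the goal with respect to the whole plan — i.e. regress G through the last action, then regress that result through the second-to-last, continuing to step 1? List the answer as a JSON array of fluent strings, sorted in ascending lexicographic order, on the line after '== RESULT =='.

Work backward from the goal:
  through step 2 (move(office,bay)): drop {at(bay)}, keep {have(k2), open(d_office_bay)}, require {at(office), open(d_office_bay)}
    → {at(office), have(k2), open(d_office_bay)}
  through step 1 (move(kitchen,office)): drop {at(office)}, keep {have(k2), open(d_office_bay)}, require {at(kitchen), open(d_kitchen_office)}
    → {at(kitchen), have(k2), open(d_kitchen_office), open(d_office_bay)}

== RESULT ==
["at(kitchen)", "have(k2)", "open(d_kitchen_office)", "open(d_office_bay)"]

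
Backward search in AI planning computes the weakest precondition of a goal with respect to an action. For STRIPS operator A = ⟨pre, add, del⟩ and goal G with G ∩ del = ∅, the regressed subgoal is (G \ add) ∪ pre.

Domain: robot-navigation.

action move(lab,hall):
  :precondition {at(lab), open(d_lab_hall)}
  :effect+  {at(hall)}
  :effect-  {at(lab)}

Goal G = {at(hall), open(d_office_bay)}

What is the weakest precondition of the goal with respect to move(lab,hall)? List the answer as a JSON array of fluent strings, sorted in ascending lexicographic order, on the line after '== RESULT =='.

Regress:
  G ∩ del = {}  (empty — regression defined)
  G \ add = {at(hall), open(d_office_bay)} \ {at(hall)} = {open(d_office_bay)}
  ∪ pre   = {open(d_office_bay)} ∪ {at(lab), open(d_lab_hall)}
          = {at(lab), open(d_lab_hall), open(d_office_bay)}

== RESULT ==
["at(lab)", "open(d_lab_hall)", "open(d_office_bay)"]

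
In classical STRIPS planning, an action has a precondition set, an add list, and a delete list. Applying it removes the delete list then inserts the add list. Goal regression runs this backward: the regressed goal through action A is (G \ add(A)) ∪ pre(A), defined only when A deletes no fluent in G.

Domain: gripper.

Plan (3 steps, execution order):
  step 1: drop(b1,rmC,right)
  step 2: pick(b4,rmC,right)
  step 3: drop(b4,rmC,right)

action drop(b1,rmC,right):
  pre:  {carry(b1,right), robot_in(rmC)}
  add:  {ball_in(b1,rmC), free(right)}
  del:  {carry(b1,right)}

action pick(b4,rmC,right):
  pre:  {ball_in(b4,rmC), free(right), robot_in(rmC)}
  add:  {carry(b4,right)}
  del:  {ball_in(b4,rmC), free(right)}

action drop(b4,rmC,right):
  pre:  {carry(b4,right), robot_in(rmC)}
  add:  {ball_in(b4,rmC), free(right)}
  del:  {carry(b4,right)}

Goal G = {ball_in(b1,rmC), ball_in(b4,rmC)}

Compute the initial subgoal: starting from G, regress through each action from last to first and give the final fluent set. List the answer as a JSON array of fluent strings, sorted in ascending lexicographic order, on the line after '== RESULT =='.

Regress step by step:
  through step 3 (drop(b4,rmC,right)): drop {ball_in(b4,rmC)}, keep {ball_in(b1,rmC)}, require {carry(b4,right), robot_in(rmC)}
    → {ball_in(b1,rmC), carry(b4,right), robot_in(rmC)}
  through step 2 (pick(b4,rmC,right)): drop {carry(b4,right)}, keep {ball_in(b1,rmC), robot_in(rmC)}, require {ball_in(b4,rmC), free(right), robot_in(rmC)}
    → {ball_in(b1,rmC), ball_in(b4,rmC), free(right), robot_in(rmC)}
  through step 1 (drop(b1,rmC,right)): drop {ball_in(b1,rmC), free(right)}, keep {ball_in(b4,rmC), robot_in(rmC)}, require {carry(b1,right), robot_in(rmC)}
    → {ball_in(b4,rmC), carry(b1,right), robot_in(rmC)}

== RESULT ==
["ball_in(b4,rmC)", "carry(b1,right)", "robot_in(rmC)"]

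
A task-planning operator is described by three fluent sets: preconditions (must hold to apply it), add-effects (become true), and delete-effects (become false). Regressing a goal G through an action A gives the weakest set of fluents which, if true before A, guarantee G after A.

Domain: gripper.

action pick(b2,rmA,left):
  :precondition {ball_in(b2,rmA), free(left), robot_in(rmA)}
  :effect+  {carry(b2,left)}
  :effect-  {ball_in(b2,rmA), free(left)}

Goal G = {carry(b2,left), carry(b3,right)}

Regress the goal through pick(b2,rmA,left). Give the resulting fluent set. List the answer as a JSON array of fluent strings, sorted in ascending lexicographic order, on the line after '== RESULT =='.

Regress:
  G ∩ del = {}  (empty — regression defined)
  G \ add = {carry(b2,left), carry(b3,right)} \ {carry(b2,left)} = {carry(b3,right)}
  ∪ pre   = {carry(b3,right)} ∪ {ball_in(b2,rmA), free(left), robot_in(rmA)}
          = {ball_in(b2,rmA), carry(b3,right), free(left), robot_in(rmA)}

== RESULT ==
["ball_in(b2,rmA)", "carry(b3,right)", "free(left)", "robot_in(rmA)"]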